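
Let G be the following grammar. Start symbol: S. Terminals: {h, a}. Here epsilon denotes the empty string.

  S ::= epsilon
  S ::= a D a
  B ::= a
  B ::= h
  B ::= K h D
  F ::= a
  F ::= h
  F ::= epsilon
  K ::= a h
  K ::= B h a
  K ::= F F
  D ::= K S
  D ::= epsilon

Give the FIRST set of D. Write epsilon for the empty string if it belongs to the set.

{epsilon, a, h}

FIRST(S): from S::=epsilon we get {epsilon}; from S::=a D a we get {a}. So FIRST(S) = {epsilon, a}.
FIRST(F): from F::=a we get {a}; from F::=h we get {h}; from F::=epsilon we get {epsilon}. So FIRST(F) = {epsilon, a, h}.
FIRST(B): from B::=a we get {a}; from B::=h we get {h}; from B::=K h D we get {a, h}. So FIRST(B) = {a, h}.
FIRST(K): from K::=a h we get {a}; from K::=B h a we get {a, h}; from K::=F F we get {epsilon, a, h}. So FIRST(K) = {epsilon, a, h}.
FIRST(D): from D::=K S we get {epsilon, a, h}; from D::=epsilon we get {epsilon}. So FIRST(D) = {epsilon, a, h}.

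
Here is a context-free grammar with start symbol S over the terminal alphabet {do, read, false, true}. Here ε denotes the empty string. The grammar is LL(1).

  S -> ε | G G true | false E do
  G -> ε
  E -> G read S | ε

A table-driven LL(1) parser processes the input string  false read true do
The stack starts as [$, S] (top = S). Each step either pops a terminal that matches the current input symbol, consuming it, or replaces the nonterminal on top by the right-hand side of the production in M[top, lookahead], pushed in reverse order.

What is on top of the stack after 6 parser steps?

G

step 1: stack=$ S  input=false read true do $  — expand S -> false E do
step 2: stack=$ do E false  input=false read true do $  — match false
step 3: stack=$ do E  input=read true do $  — expand E -> G read S
step 4: stack=$ do S read G  input=read true do $  — expand G -> ε
step 5: stack=$ do S read  input=read true do $  — match read
step 6: stack=$ do S  input=true do $  — expand S -> G G true
Stack after step 6: $ do true G G (top = G).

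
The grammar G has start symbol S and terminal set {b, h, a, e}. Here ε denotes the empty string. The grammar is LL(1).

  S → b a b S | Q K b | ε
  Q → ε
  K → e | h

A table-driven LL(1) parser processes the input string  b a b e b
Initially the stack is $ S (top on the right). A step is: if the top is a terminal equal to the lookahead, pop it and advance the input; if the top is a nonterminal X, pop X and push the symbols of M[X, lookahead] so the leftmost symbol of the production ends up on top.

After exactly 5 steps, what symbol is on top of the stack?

Q

     Stack      Input        Action
  1  $ S        b a b e b $  expand S → b a b S
  2  $ S b a b  b a b e b $  match b
  3  $ S b a    a b e b $    match a
  4  $ S b      b e b $      match b
  5  $ S        e b $        expand S → Q K b
Stack after step 5: $ b K Q (top = Q).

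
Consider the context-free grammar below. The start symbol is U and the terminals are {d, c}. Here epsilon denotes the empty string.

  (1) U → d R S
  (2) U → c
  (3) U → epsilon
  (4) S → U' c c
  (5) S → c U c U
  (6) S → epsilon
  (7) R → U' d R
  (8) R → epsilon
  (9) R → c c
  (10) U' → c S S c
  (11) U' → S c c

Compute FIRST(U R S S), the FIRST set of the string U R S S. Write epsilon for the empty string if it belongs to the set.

{epsilon, c, d}

FIRST(U) = {epsilon, c, d}
FIRST(S) = {epsilon, c}  (via U' c c)
FIRST(U') = {c}  (via S c c)
FIRST(R) = {epsilon, c}  (via U' d R)
FIRST(U R S S): take FIRST of each symbol in turn, carrying on past any symbol whose FIRST contains epsilon; result {epsilon, c, d}.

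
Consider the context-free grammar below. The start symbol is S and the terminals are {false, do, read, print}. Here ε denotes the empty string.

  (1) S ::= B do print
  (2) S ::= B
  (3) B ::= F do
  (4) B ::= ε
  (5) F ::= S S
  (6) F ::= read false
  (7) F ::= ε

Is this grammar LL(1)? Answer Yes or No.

No

FIRST(S) = {ε, do, read}
FIRST(B) = {ε, do, read}
FIRST(F) = {ε, do, read}
FOLLOW(S) = {$, do, read}
FOLLOW(B) = {$, do, read}
FOLLOW(F) = {do}
Cell M[B, do] receives both B ::= F do and B ::= ε — the grammar is not LL(1).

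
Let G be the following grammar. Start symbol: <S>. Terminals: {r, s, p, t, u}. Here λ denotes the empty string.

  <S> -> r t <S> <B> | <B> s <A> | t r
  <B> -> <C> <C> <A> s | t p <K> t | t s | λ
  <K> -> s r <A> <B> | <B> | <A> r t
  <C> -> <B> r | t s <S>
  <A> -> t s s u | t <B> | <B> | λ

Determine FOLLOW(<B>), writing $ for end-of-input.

FIRST(<S>) = {r, s, t}  (via <B> s <A>)
FIRST(<B>) = {λ, r, t}  (via <C> <C> <A> s)
FIRST(<C>) = {r, t}  (via <B> r)
FIRST(<A>) = {λ, r, t}  (via <B>)
FIRST(<K>) = {λ, r, s, t}  (via <B>, <A> r t)
FOLLOW(<S>) includes $ since <S> is the start symbol.
FOLLOW(<K>): in <B>->t p <K> t, <K> is followed by t with FIRST {t}. Thus FOLLOW(<K>) = {t}.
FOLLOW(<C>): in <B>-><C> <C> <A> s (occurrence 1), <C> is followed by <C> <A> s with FIRST {r, t}; in <B>-><C> <C> <A> s (occurrence 2), <C> is followed by <A> s with FIRST {r, s, t}. Thus FOLLOW(<C>) = {r, s, t}.
FOLLOW(<S>): in <S>->r t <S> <B>, <S> is followed by <B> with FIRST {λ, r, t}; in <S>->r t <S> <B>, the suffix after <S> is nullable (adds nothing new); in <C>->t s <S>, the suffix after <S> is empty, so FOLLOW(<S>) ⊇ FOLLOW(<C>) = {r, s, t}. Thus FOLLOW(<S>) = {$, r, s, t}.
FOLLOW(<A>): in <S>-><B> s <A>, the suffix after <A> is empty, so FOLLOW(<A>) ⊇ FOLLOW(<S>) = {$, r, s, t}; in <B>-><C> <C> <A> s, <A> is followed by s with FIRST {s}; in <K>->s r <A> <B>, <A> is followed by <B> with FIRST {λ, r, t}; in <K>->s r <A> <B>, the suffix after <A> is nullable, so FOLLOW(<A>) ⊇ FOLLOW(<K>) = {t}; in <K>-><A> r t, <A> is followed by r t with FIRST {r}. Thus FOLLOW(<A>) = {$, r, s, t}.
FOLLOW(<B>): in <S>->r t <S> <B>, the suffix after <B> is empty, so FOLLOW(<B>) ⊇ FOLLOW(<S>) = {$, r, s, t}; in <S>-><B> s <A>, <B> is followed by s <A> with FIRST {s}; in <K>->s r <A> <B>, the suffix after <B> is empty, so FOLLOW(<B>) ⊇ FOLLOW(<K>) = {t}; in <K>-><B>, the suffix after <B> is empty, so FOLLOW(<B>) ⊇ FOLLOW(<K>) = {t}; in <C>-><B> r, <B> is followed by r with FIRST {r}; in <A>->t <B>, the suffix after <B> is empty, so FOLLOW(<B>) ⊇ FOLLOW(<A>) = {$, r, s, t}; in <A>-><B>, the suffix after <B> is empty, so FOLLOW(<B>) ⊇ FOLLOW(<A>) = {$, r, s, t}. Thus FOLLOW(<B>) = {$, r, s, t}.

{$, r, s, t}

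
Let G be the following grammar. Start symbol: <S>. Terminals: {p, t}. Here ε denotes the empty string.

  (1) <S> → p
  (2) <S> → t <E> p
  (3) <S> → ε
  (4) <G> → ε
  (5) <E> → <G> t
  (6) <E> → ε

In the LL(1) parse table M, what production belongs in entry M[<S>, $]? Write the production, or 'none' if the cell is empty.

FIRST(<S>) = {ε, p, t}
FIRST(<G>) = {ε}
FIRST(<E>) = {ε, t}  (via <G> t)
FOLLOW(<S>) includes $ since <S> is the start symbol.
FOLLOW(<S>): <S> appears on no right-hand side. Thus FOLLOW(<S>) = {$}.
For <S> → p: FIRST(p) = {p}, so it goes in M[<S>, t] for t ∈ {p}.
For <S> → t <E> p: FIRST(t <E> p) = {t}, so it goes in M[<S>, t] for t ∈ {t}.
For <S> → ε: FIRST(ε) = {ε}, so it goes in M[<S>, t] for t ∈ {}; since ε ∈ FIRST, also for every t ∈ FOLLOW(<S>) = {$}.

<S> → ε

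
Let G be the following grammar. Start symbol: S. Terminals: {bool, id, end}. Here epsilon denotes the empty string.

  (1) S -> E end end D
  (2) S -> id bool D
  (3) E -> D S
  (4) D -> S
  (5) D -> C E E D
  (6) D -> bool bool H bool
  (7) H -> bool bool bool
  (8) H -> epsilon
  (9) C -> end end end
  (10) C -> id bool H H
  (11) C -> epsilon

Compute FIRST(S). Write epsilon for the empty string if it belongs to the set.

FIRST(H) = {epsilon, bool}
FIRST(C) = {epsilon, end, id}
FIRST(S) = {bool, end, id}  (via E end end D)
FIRST(E) = {bool, end, id}  (via D S)
FIRST(D) = {bool, end, id}  (via S, C E E D)

{bool, end, id}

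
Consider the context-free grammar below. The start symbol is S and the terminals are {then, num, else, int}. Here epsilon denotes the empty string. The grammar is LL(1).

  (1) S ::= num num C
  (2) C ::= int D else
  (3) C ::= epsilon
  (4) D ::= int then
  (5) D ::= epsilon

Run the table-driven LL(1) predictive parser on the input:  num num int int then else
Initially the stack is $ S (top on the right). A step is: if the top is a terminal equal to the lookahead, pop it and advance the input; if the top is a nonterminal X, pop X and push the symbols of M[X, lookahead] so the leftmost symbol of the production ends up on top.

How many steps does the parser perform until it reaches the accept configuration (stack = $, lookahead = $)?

9

step 1: stack=$ S  input=num num int int then else $  — expand S ::= num num C
step 2: stack=$ C num num  input=num num int int then else $  — match num
step 3: stack=$ C num  input=num int int then else $  — match num
step 4: stack=$ C  input=int int then else $  — expand C ::= int D else
step 5: stack=$ else D int  input=int int then else $  — match int
step 6: stack=$ else D  input=int then else $  — expand D ::= int then
step 7: stack=$ else then int  input=int then else $  — match int
step 8: stack=$ else then  input=then else $  — match then
step 9: stack=$ else  input=else $  — match else
Accept reached after 9 steps.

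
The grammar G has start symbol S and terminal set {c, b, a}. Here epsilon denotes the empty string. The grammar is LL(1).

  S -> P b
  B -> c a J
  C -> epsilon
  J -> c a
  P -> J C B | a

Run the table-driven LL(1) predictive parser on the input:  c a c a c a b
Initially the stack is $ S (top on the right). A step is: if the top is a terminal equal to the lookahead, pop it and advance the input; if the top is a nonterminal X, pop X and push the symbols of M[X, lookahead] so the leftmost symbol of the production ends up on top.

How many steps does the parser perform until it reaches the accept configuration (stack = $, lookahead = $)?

13

      Stack        Input            Action
   1  $ S          c a c a c a b $  expand S -> P b
   2  $ b P        c a c a c a b $  expand P -> J C B
   3  $ b B C J    c a c a c a b $  expand J -> c a
   4  $ b B C a c  c a c a c a b $  match c
   5  $ b B C a    a c a c a b $    match a
   6  $ b B C      c a c a b $      expand C -> epsilon
   7  $ b B        c a c a b $      expand B -> c a J
   8  $ b J a c    c a c a b $      match c
   9  $ b J a      a c a b $        match a
  10  $ b J        c a b $          expand J -> c a
  11  $ b a c      c a b $          match c
  12  $ b a        a b $            match a
  13  $ b          b $              match b
Accept reached after 13 steps.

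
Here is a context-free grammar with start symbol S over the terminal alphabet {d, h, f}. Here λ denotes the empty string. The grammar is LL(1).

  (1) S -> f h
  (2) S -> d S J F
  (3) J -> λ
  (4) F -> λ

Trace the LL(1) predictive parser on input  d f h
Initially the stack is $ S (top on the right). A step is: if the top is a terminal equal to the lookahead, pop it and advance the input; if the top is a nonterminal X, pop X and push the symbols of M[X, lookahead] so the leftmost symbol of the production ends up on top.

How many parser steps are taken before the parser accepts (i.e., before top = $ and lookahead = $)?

7

     Stack      Input    Action
  1  $ S        d f h $  expand S -> d S J F
  2  $ F J S d  d f h $  match d
  3  $ F J S    f h $    expand S -> f h
  4  $ F J h f  f h $    match f
  5  $ F J h    h $      match h
  6  $ F J      $        expand J -> λ
  7  $ F        $        expand F -> λ
Accept reached after 7 steps.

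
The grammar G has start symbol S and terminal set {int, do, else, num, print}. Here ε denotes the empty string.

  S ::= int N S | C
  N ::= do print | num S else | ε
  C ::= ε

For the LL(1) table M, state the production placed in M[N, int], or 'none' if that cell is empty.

FIRST(N) = {ε, do, num}
FIRST(C) = {ε}
FIRST(S) = {ε, int}  (via C)
FOLLOW(S) includes $ since S is the start symbol.
FOLLOW(S): in S::=int N S, the suffix after S is empty (adds nothing new); in N::=num S else, S is followed by else with FIRST {else}. Thus FOLLOW(S) = {$, else}.
FOLLOW(N): in S::=int N S, N is followed by S with FIRST {ε, int}; in S::=int N S, the suffix after N is nullable, so FOLLOW(N) ⊇ FOLLOW(S) = {$, else}. Thus FOLLOW(N) = {$, else, int}.
For N ::= do print: FIRST(do print) = {do}, so it goes in M[N, t] for t ∈ {do}.
For N ::= num S else: FIRST(num S else) = {num}, so it goes in M[N, t] for t ∈ {num}.
For N ::= ε: FIRST(ε) = {ε}, so it goes in M[N, t] for t ∈ {}; since ε ∈ FIRST, also for every t ∈ FOLLOW(N) = {$, else, int}.

N ::= ε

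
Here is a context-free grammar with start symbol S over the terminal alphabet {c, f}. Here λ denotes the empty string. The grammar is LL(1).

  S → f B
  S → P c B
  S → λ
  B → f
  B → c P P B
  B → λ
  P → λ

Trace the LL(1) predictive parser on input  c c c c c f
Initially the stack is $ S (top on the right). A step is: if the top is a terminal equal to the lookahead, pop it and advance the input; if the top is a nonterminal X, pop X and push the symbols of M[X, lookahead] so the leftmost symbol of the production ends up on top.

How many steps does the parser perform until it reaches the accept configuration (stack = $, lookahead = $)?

21

step 1: stack=$ S  input=c c c c c f $  — expand S → P c B
step 2: stack=$ B c P  input=c c c c c f $  — expand P → λ
step 3: stack=$ B c  input=c c c c c f $  — match c
step 4: stack=$ B  input=c c c c f $  — expand B → c P P B
step 5: stack=$ B P P c  input=c c c c f $  — match c
step 6: stack=$ B P P  input=c c c f $  — expand P → λ
step 7: stack=$ B P  input=c c c f $  — expand P → λ
step 8: stack=$ B  input=c c c f $  — expand B → c P P B
step 9: stack=$ B P P c  input=c c c f $  — match c
step 10: stack=$ B P P  input=c c f $  — expand P → λ
step 11: stack=$ B P  input=c c f $  — expand P → λ
step 12: stack=$ B  input=c c f $  — expand B → c P P B
step 13: stack=$ B P P c  input=c c f $  — match c
step 14: stack=$ B P P  input=c f $  — expand P → λ
step 15: stack=$ B P  input=c f $  — expand P → λ
step 16: stack=$ B  input=c f $  — expand B → c P P B
step 17: stack=$ B P P c  input=c f $  — match c
step 18: stack=$ B P P  input=f $  — expand P → λ
step 19: stack=$ B P  input=f $  — expand P → λ
step 20: stack=$ B  input=f $  — expand B → f
step 21: stack=$ f  input=f $  — match f
Accept reached after 21 steps.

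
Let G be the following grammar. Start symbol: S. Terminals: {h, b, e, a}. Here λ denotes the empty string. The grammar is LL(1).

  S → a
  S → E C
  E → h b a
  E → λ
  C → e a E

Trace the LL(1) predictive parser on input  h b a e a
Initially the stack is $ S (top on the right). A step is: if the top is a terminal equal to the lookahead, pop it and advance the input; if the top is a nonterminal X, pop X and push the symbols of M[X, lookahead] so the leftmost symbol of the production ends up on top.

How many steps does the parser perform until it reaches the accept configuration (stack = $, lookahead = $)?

9

     Stack      Input        Action
  1  $ S        h b a e a $  expand S → E C
  2  $ C E      h b a e a $  expand E → h b a
  3  $ C a b h  h b a e a $  match h
  4  $ C a b    b a e a $    match b
  5  $ C a      a e a $      match a
  6  $ C        e a $        expand C → e a E
  7  $ E a e    e a $        match e
  8  $ E a      a $          match a
  9  $ E        $            expand E → λ
Accept reached after 9 steps.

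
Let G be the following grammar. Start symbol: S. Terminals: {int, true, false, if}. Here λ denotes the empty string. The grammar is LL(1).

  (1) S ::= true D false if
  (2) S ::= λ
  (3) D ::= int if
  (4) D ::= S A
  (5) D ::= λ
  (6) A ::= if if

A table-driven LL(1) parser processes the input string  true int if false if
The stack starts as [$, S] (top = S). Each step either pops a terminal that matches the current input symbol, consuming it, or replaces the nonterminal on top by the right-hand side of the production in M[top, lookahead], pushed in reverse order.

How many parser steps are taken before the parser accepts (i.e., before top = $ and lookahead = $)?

7

step 1: stack=$ S  input=true int if false if $  — expand S ::= true D false if
step 2: stack=$ if false D true  input=true int if false if $  — match true
step 3: stack=$ if false D  input=int if false if $  — expand D ::= int if
step 4: stack=$ if false if int  input=int if false if $  — match int
step 5: stack=$ if false if  input=if false if $  — match if
step 6: stack=$ if false  input=false if $  — match false
step 7: stack=$ if  input=if $  — match if
Accept reached after 7 steps.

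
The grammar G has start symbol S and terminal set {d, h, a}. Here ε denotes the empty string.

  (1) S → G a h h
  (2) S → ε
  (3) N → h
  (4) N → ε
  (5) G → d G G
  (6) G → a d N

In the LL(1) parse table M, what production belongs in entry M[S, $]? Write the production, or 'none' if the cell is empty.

FIRST(N) = {ε, h}
FIRST(G) = {a, d}
FIRST(S) = {ε, a, d}  (via G a h h)
FOLLOW(S) includes $ since S is the start symbol.
FOLLOW(S): S appears on no right-hand side. Thus FOLLOW(S) = {$}.
For S → G a h h: FIRST(G a h h) = {a, d}, so it goes in M[S, t] for t ∈ {a, d}.
For S → ε: FIRST(ε) = {ε}, so it goes in M[S, t] for t ∈ {}; since ε ∈ FIRST, also for every t ∈ FOLLOW(S) = {$}.

S → ε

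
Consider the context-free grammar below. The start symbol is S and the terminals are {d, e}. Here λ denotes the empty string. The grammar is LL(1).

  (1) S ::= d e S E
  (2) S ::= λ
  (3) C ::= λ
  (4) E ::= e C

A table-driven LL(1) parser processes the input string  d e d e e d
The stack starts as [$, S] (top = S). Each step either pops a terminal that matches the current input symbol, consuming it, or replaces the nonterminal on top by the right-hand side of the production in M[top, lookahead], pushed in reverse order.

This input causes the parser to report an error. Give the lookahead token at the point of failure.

d

      Stack        Input          Action
   1  $ S          d e d e e d $  expand S ::= d e S E
   2  $ E S e d    d e d e e d $  match d
   3  $ E S e      e d e e d $    match e
   4  $ E S        d e e d $      expand S ::= d e S E
   5  $ E E S e d  d e e d $      match d
   6  $ E E S e    e e d $        match e
   7  $ E E S      e d $          expand S ::= λ
   8  $ E E        e d $          expand E ::= e C
   9  $ E C e      e d $          match e
  10  $ E C        d $            error: M[C, d] is empty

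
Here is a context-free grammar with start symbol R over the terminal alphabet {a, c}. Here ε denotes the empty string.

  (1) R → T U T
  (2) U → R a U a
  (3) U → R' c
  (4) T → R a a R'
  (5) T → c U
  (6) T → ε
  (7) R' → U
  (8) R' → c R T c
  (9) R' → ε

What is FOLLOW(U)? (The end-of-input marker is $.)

{$, a, c}

FIRST(R): from R→T U T we get {c}. So FIRST(R) = {c}.
FIRST(T): from T→R a a R' we get {c}; from T→c U we get {c}; from T→ε we get {ε}. So FIRST(T) = {ε, c}.
FIRST(U): from U→R a U a we get {c}; from U→R' c we get {c}. So FIRST(U) = {c}.
FIRST(R'): from R'→U we get {c}; from R'→c R T c we get {c}; from R'→ε we get {ε}. So FIRST(R') = {ε, c}.
FOLLOW(R) includes $ since R is the start symbol.
FOLLOW(R): in U→R a U a, R is followed by a U a with FIRST {a}; in T→R a a R', R is followed by a a R' with FIRST {a}; in R'→c R T c, R is followed by T c with FIRST {c}. Thus FOLLOW(R) = {$, a, c}.
FOLLOW(T): in R→T U T (occurrence 1), T is followed by U T with FIRST {c}; in R→T U T (occurrence 2), the suffix after T is empty, so FOLLOW(T) ⊇ FOLLOW(R) = {$, a, c}; in R'→c R T c, T is followed by c with FIRST {c}. Thus FOLLOW(T) = {$, a, c}.
FOLLOW(R'): in U→R' c, R' is followed by c with FIRST {c}; in T→R a a R', the suffix after R' is empty, so FOLLOW(R') ⊇ FOLLOW(T) = {$, a, c}. Thus FOLLOW(R') = {$, a, c}.
FOLLOW(U): in R→T U T, U is followed by T with FIRST {ε, c}; in R→T U T, the suffix after U is nullable, so FOLLOW(U) ⊇ FOLLOW(R) = {$, a, c}; in U→R a U a, U is followed by a with FIRST {a}; in T→c U, the suffix after U is empty, so FOLLOW(U) ⊇ FOLLOW(T) = {$, a, c}; in R'→U, the suffix after U is empty, so FOLLOW(U) ⊇ FOLLOW(R') = {$, a, c}. Thus FOLLOW(U) = {$, a, c}.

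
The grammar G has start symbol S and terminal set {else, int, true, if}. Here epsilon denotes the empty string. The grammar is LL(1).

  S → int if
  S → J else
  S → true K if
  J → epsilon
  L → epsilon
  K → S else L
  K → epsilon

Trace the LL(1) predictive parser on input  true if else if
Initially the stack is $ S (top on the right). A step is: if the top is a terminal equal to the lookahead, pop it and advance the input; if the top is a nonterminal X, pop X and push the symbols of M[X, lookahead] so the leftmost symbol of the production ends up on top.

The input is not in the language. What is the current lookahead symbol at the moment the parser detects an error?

     Stack        Input              Action
  1  $ S          true if else if $  expand S → true K if
  2  $ if K true  true if else if $  match true
  3  $ if K       if else if $       expand K → epsilon
  4  $ if         if else if $       match if
  5  $            else if $          error: stack empty but input remains

else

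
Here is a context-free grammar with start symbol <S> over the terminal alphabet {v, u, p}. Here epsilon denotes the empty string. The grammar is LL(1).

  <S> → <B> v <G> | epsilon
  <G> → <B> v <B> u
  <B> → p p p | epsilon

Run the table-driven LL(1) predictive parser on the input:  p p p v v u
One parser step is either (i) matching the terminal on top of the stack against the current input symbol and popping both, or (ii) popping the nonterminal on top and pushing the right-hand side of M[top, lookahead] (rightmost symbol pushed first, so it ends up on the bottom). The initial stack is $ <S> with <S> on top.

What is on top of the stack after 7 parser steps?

     Stack          Input          Action
  1  $ <S>          p p p v v u $  expand <S> → <B> v <G>
  2  $ <G> v <B>    p p p v v u $  expand <B> → p p p
  3  $ <G> v p p p  p p p v v u $  match p
  4  $ <G> v p p    p p v v u $    match p
  5  $ <G> v p      p v v u $      match p
  6  $ <G> v        v v u $        match v
  7  $ <G>          v u $          expand <G> → <B> v <B> u
Stack after step 7: $ u <B> v <B> (top = <B>).

<B>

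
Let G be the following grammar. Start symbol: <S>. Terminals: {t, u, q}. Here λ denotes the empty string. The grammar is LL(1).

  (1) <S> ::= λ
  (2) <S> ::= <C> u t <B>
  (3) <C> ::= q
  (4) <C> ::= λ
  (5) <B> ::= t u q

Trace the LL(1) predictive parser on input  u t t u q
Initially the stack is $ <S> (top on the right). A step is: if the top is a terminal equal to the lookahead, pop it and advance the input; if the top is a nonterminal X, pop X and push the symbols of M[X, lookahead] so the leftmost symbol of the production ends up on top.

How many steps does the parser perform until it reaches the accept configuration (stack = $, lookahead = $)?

8

     Stack          Input        Action
  1  $ <S>          u t t u q $  expand <S> ::= <C> u t <B>
  2  $ <B> t u <C>  u t t u q $  expand <C> ::= λ
  3  $ <B> t u      u t t u q $  match u
  4  $ <B> t        t t u q $    match t
  5  $ <B>          t u q $      expand <B> ::= t u q
  6  $ q u t        t u q $      match t
  7  $ q u          u q $        match u
  8  $ q            q $          match q
Accept reached after 8 steps.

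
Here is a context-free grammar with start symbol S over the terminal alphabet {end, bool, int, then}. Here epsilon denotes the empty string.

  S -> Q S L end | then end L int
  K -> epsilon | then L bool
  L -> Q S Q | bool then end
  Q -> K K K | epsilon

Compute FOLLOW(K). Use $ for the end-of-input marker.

FIRST(K) = {epsilon, then}
FIRST(Q) = {epsilon, then}  (via K K K)
FIRST(S) = {then}  (via Q S L end)
FIRST(L) = {bool, then}  (via Q S Q)
FOLLOW(S) includes $ since S is the start symbol.
FOLLOW(L): in S->Q S L end, L is followed by end with FIRST {end}; in S->then end L int, L is followed by int with FIRST {int}; in K->then L bool, L is followed by bool with FIRST {bool}. Thus FOLLOW(L) = {bool, end, int}.
FOLLOW(S): in S->Q S L end, S is followed by L end with FIRST {bool, then}; in L->Q S Q, S is followed by Q with FIRST {epsilon, then}; in L->Q S Q, the suffix after S is nullable, so FOLLOW(S) ⊇ FOLLOW(L) = {bool, end, int}. Thus FOLLOW(S) = {$, bool, end, int, then}.
FOLLOW(Q): in S->Q S L end, Q is followed by S L end with FIRST {then}; in L->Q S Q (occurrence 1), Q is followed by S Q with FIRST {then}; in L->Q S Q (occurrence 2), the suffix after Q is empty, so FOLLOW(Q) ⊇ FOLLOW(L) = {bool, end, int}. Thus FOLLOW(Q) = {bool, end, int, then}.
FOLLOW(K): in Q->K K K (occurrence 1), K is followed by K K with FIRST {epsilon, then}; in Q->K K K (occurrence 1), the suffix after K is nullable, so FOLLOW(K) ⊇ FOLLOW(Q) = {bool, end, int, then}; in Q->K K K (occurrence 2), K is followed by K with FIRST {epsilon, then}; in Q->K K K (occurrence 2), the suffix after K is nullable, so FOLLOW(K) ⊇ FOLLOW(Q) = {bool, end, int, then}; in Q->K K K (occurrence 3), the suffix after K is empty, so FOLLOW(K) ⊇ FOLLOW(Q) = {bool, end, int, then}. Thus FOLLOW(K) = {bool, end, int, then}.

{bool, end, int, then}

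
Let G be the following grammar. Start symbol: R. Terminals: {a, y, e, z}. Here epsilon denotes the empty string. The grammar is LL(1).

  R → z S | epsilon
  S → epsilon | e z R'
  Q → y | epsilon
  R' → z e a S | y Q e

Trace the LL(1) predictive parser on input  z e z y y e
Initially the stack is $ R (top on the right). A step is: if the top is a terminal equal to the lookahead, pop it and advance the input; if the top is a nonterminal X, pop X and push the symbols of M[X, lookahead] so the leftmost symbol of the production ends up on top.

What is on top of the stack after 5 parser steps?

     Stack     Input          Action
  1  $ R       z e z y y e $  expand R → z S
  2  $ S z     z e z y y e $  match z
  3  $ S       e z y y e $    expand S → e z R'
  4  $ R' z e  e z y y e $    match e
  5  $ R' z    z y y e $      match z
Stack after step 5: $ R' (top = R').

R'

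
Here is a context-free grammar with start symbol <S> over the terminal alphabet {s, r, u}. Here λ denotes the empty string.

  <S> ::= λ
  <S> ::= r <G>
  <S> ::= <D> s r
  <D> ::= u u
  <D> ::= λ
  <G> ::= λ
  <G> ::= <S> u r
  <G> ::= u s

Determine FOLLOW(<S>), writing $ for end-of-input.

FIRST(<D>): from <D>::=u u we get {u}; from <D>::=λ we get {λ}. So FIRST(<D>) = {λ, u}.
FIRST(<S>): from <S>::=λ we get {λ}; from <S>::=r <G> we get {r}; from <S>::=<D> s r we get {s, u}. So FIRST(<S>) = {λ, r, s, u}.
FIRST(<G>): from <G>::=λ we get {λ}; from <G>::=<S> u r we get {r, s, u}; from <G>::=u s we get {u}. So FIRST(<G>) = {λ, r, s, u}.
FOLLOW(<S>) includes $ since <S> is the start symbol.
FOLLOW(<S>): in <G>::=<S> u r, <S> is followed by u r with FIRST {u}. Thus FOLLOW(<S>) = {$, u}.
FOLLOW(<D>): in <S>::=<D> s r, <D> is followed by s r with FIRST {s}. Thus FOLLOW(<D>) = {s}.
FOLLOW(<G>): in <S>::=r <G>, the suffix after <G> is empty, so FOLLOW(<G>) ⊇ FOLLOW(<S>) = {$, u}. Thus FOLLOW(<G>) = {$, u}.

{$, u}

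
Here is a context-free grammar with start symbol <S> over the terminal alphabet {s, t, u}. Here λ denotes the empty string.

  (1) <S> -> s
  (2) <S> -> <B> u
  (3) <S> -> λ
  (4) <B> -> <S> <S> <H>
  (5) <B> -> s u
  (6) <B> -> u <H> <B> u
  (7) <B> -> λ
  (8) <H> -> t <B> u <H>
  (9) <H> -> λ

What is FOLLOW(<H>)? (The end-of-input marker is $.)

FIRST(<H>) = {λ, t}
FIRST(<S>) = {λ, s, t, u}  (via <B> u)
FIRST(<B>) = {λ, s, t, u}  (via <S> <S> <H>)
FOLLOW(<S>) includes $ since <S> is the start symbol.
FOLLOW(<B>): in <S>-><B> u, <B> is followed by u with FIRST {u}; in <B>->u <H> <B> u, <B> is followed by u with FIRST {u}; in <H>->t <B> u <H>, <B> is followed by u <H> with FIRST {u}. Thus FOLLOW(<B>) = {u}.
FOLLOW(<S>): in <B>-><S> <S> <H> (occurrence 1), <S> is followed by <S> <H> with FIRST {λ, s, t, u}; in <B>-><S> <S> <H> (occurrence 1), the suffix after <S> is nullable, so FOLLOW(<S>) ⊇ FOLLOW(<B>) = {u}; in <B>-><S> <S> <H> (occurrence 2), <S> is followed by <H> with FIRST {λ, t}; in <B>-><S> <S> <H> (occurrence 2), the suffix after <S> is nullable, so FOLLOW(<S>) ⊇ FOLLOW(<B>) = {u}. Thus FOLLOW(<S>) = {$, s, t, u}.
FOLLOW(<H>): in <B>-><S> <S> <H>, the suffix after <H> is empty, so FOLLOW(<H>) ⊇ FOLLOW(<B>) = {u}; in <B>->u <H> <B> u, <H> is followed by <B> u with FIRST {s, t, u}; in <H>->t <B> u <H>, the suffix after <H> is empty (adds nothing new). Thus FOLLOW(<H>) = {s, t, u}.

{s, t, u}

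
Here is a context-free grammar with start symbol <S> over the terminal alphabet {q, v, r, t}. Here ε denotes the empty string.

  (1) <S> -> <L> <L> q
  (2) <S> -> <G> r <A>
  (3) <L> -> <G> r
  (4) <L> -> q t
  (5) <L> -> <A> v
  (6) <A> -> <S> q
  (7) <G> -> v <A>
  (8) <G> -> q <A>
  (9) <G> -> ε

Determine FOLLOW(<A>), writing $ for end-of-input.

FIRST(<G>): from <G>->v <A> we get {v}; from <G>->q <A> we get {q}; from <G>->ε we get {ε}. So FIRST(<G>) = {ε, q, v}.
FIRST(<S>): from <S>-><L> <L> q we get {q, r, v}; from <S>-><G> r <A> we get {q, r, v}. So FIRST(<S>) = {q, r, v}.
FIRST(<A>): from <A>-><S> q we get {q, r, v}. So FIRST(<A>) = {q, r, v}.
FIRST(<L>): from <L>-><G> r we get {q, r, v}; from <L>->q t we get {q}; from <L>-><A> v we get {q, r, v}. So FIRST(<L>) = {q, r, v}.
FOLLOW(<S>) includes $ since <S> is the start symbol.
FOLLOW(<S>): in <A>-><S> q, <S> is followed by q with FIRST {q}. Thus FOLLOW(<S>) = {$, q}.
FOLLOW(<L>): in <S>-><L> <L> q (occurrence 1), <L> is followed by <L> q with FIRST {q, r, v}; in <S>-><L> <L> q (occurrence 2), <L> is followed by q with FIRST {q}. Thus FOLLOW(<L>) = {q, r, v}.
FOLLOW(<G>): in <S>-><G> r <A>, <G> is followed by r <A> with FIRST {r}; in <L>-><G> r, <G> is followed by r with FIRST {r}. Thus FOLLOW(<G>) = {r}.
FOLLOW(<A>): in <S>-><G> r <A>, the suffix after <A> is empty, so FOLLOW(<A>) ⊇ FOLLOW(<S>) = {$, q}; in <L>-><A> v, <A> is followed by v with FIRST {v}; in <G>->v <A>, the suffix after <A> is empty, so FOLLOW(<A>) ⊇ FOLLOW(<G>) = {r}; in <G>->q <A>, the suffix after <A> is empty, so FOLLOW(<A>) ⊇ FOLLOW(<G>) = {r}. Thus FOLLOW(<A>) = {$, q, r, v}.

{$, q, r, v}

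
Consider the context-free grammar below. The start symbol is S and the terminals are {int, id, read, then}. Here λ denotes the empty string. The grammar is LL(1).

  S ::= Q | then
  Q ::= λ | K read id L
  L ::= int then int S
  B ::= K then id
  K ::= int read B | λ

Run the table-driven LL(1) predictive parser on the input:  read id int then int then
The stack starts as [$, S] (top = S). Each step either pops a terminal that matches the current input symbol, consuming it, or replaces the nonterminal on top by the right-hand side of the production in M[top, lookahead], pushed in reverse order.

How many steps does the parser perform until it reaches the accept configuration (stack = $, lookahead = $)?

11

step 1: stack=$ S  input=read id int then int then $  — expand S ::= Q
step 2: stack=$ Q  input=read id int then int then $  — expand Q ::= K read id L
step 3: stack=$ L id read K  input=read id int then int then $  — expand K ::= λ
step 4: stack=$ L id read  input=read id int then int then $  — match read
step 5: stack=$ L id  input=id int then int then $  — match id
step 6: stack=$ L  input=int then int then $  — expand L ::= int then int S
step 7: stack=$ S int then int  input=int then int then $  — match int
step 8: stack=$ S int then  input=then int then $  — match then
step 9: stack=$ S int  input=int then $  — match int
step 10: stack=$ S  input=then $  — expand S ::= then
step 11: stack=$ then  input=then $  — match then
Accept reached after 11 steps.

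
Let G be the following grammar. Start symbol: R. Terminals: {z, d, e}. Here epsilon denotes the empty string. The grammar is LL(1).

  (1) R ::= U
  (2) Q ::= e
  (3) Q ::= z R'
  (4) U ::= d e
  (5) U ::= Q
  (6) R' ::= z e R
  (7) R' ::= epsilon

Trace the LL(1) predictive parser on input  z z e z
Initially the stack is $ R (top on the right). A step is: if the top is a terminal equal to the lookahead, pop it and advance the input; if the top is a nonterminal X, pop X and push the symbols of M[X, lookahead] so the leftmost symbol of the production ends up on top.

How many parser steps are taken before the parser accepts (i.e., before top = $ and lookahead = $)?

step 1: stack=$ R  input=z z e z $  — expand R ::= U
step 2: stack=$ U  input=z z e z $  — expand U ::= Q
step 3: stack=$ Q  input=z z e z $  — expand Q ::= z R'
step 4: stack=$ R' z  input=z z e z $  — match z
step 5: stack=$ R'  input=z e z $  — expand R' ::= z e R
step 6: stack=$ R e z  input=z e z $  — match z
step 7: stack=$ R e  input=e z $  — match e
step 8: stack=$ R  input=z $  — expand R ::= U
step 9: stack=$ U  input=z $  — expand U ::= Q
step 10: stack=$ Q  input=z $  — expand Q ::= z R'
step 11: stack=$ R' z  input=z $  — match z
step 12: stack=$ R'  input=$  — expand R' ::= epsilon
Accept reached after 12 steps.

12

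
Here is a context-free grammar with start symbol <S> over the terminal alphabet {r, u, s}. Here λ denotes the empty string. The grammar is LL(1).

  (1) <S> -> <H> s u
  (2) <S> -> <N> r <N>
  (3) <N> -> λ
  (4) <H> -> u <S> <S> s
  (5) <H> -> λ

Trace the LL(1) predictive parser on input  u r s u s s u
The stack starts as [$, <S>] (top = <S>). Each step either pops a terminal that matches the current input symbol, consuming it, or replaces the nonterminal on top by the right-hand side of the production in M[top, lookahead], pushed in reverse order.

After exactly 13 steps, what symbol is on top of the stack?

u

      Stack                  Input            Action
   1  $ <S>                  u r s u s s u $  expand <S> -> <H> s u
   2  $ u s <H>              u r s u s s u $  expand <H> -> u <S> <S> s
   3  $ u s s <S> <S> u      u r s u s s u $  match u
   4  $ u s s <S> <S>        r s u s s u $    expand <S> -> <N> r <N>
   5  $ u s s <S> <N> r <N>  r s u s s u $    expand <N> -> λ
   6  $ u s s <S> <N> r      r s u s s u $    match r
   7  $ u s s <S> <N>        s u s s u $      expand <N> -> λ
   8  $ u s s <S>            s u s s u $      expand <S> -> <H> s u
   9  $ u s s u s <H>        s u s s u $      expand <H> -> λ
  10  $ u s s u s            s u s s u $      match s
  11  $ u s s u              u s s u $        match u
  12  $ u s s                s s u $          match s
  13  $ u s                  s u $            match s
Stack after step 13: $ u (top = u).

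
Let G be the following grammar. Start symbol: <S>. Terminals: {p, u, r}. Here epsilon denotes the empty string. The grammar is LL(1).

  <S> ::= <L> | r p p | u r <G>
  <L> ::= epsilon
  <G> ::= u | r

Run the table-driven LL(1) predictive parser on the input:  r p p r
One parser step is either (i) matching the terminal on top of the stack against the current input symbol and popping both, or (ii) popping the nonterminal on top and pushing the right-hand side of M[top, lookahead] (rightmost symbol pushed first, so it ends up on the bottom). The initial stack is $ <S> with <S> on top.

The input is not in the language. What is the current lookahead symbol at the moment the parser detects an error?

     Stack    Input      Action
  1  $ <S>    r p p r $  expand <S> ::= r p p
  2  $ p p r  r p p r $  match r
  3  $ p p    p p r $    match p
  4  $ p      p r $      match p
  5  $        r $        error: stack empty but input remains

r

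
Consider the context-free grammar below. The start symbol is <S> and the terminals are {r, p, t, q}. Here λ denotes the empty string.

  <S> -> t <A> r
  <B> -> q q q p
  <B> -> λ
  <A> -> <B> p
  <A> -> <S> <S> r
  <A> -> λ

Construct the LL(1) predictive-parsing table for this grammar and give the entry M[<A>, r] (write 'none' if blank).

<A> -> λ

FIRST(<S>) = {t}
FIRST(<B>) = {λ, q}
FIRST(<A>) = {λ, p, q, t}  (via <B> p, <S> <S> r)
FOLLOW(<S>) includes $ since <S> is the start symbol.
FOLLOW(<A>): in <S>->t <A> r, <A> is followed by r with FIRST {r}. Thus FOLLOW(<A>) = {r}.
For <A> -> <B> p: FIRST(<B> p) = {p, q}, so it goes in M[<A>, t] for t ∈ {p, q}.
For <A> -> <S> <S> r: FIRST(<S> <S> r) = {t}, so it goes in M[<A>, t] for t ∈ {t}.
For <A> -> λ: FIRST(λ) = {λ}, so it goes in M[<A>, t] for t ∈ {}; since λ ∈ FIRST, also for every t ∈ FOLLOW(<A>) = {r}.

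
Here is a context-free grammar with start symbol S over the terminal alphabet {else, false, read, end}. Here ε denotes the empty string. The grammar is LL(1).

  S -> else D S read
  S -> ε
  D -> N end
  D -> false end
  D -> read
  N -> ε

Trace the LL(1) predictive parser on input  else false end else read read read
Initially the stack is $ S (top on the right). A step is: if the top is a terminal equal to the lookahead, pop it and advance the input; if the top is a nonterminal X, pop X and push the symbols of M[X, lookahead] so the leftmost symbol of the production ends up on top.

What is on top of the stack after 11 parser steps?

read

step 1: stack=$ S  input=else false end else read read read $  — expand S -> else D S read
step 2: stack=$ read S D else  input=else false end else read read read $  — match else
step 3: stack=$ read S D  input=false end else read read read $  — expand D -> false end
step 4: stack=$ read S end false  input=false end else read read read $  — match false
step 5: stack=$ read S end  input=end else read read read $  — match end
step 6: stack=$ read S  input=else read read read $  — expand S -> else D S read
step 7: stack=$ read read S D else  input=else read read read $  — match else
step 8: stack=$ read read S D  input=read read read $  — expand D -> read
step 9: stack=$ read read S read  input=read read read $  — match read
step 10: stack=$ read read S  input=read read $  — expand S -> ε
step 11: stack=$ read read  input=read read $  — match read
Stack after step 11: $ read (top = read).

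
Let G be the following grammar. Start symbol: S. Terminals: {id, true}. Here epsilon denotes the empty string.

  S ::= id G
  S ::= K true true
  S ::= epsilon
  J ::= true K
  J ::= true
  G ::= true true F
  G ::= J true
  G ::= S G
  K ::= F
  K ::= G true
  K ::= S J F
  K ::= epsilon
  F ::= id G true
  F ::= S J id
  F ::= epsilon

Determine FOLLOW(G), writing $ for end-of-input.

{$, id, true}

FIRST(J) = {true}
FIRST(S) = {epsilon, id, true}  (via K true true)
FIRST(G) = {id, true}  (via J true, S G)
FIRST(F) = {epsilon, id, true}  (via S J id)
FIRST(K) = {epsilon, id, true}  (via F, G true, S J F)
FOLLOW(S) includes $ since S is the start symbol.
FOLLOW(S): in G::=S G, S is followed by G with FIRST {id, true}; in K::=S J F, S is followed by J F with FIRST {true}; in F::=S J id, S is followed by J id with FIRST {true}. Thus FOLLOW(S) = {$, id, true}.
FOLLOW(G): in S::=id G, the suffix after G is empty, so FOLLOW(G) ⊇ FOLLOW(S) = {$, id, true}; in G::=S G, the suffix after G is empty (adds nothing new); in K::=G true, G is followed by true with FIRST {true}; in F::=id G true, G is followed by true with FIRST {true}. Thus FOLLOW(G) = {$, id, true}.
FOLLOW(J): in G::=J true, J is followed by true with FIRST {true}; in K::=S J F, J is followed by F with FIRST {epsilon, id, true}; in K::=S J F, the suffix after J is nullable, so FOLLOW(J) ⊇ FOLLOW(K) = {id, true}; in F::=S J id, J is followed by id with FIRST {id}. Thus FOLLOW(J) = {id, true}.
FOLLOW(K): in S::=K true true, K is followed by true true with FIRST {true}; in J::=true K, the suffix after K is empty, so FOLLOW(K) ⊇ FOLLOW(J) = {id, true}. Thus FOLLOW(K) = {id, true}.
FOLLOW(F): in G::=true true F, the suffix after F is empty, so FOLLOW(F) ⊇ FOLLOW(G) = {$, id, true}; in K::=F, the suffix after F is empty, so FOLLOW(F) ⊇ FOLLOW(K) = {id, true}; in K::=S J F, the suffix after F is empty, so FOLLOW(F) ⊇ FOLLOW(K) = {id, true}. Thus FOLLOW(F) = {$, id, true}.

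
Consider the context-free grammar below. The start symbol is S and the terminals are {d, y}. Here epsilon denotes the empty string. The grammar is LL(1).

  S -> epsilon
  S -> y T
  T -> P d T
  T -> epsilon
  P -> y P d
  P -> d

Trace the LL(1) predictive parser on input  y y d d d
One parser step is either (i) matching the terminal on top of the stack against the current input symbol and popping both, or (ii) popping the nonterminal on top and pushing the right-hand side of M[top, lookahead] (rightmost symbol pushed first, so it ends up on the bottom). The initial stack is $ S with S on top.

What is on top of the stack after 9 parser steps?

T

     Stack        Input        Action
  1  $ S          y y d d d $  expand S -> y T
  2  $ T y        y y d d d $  match y
  3  $ T          y d d d $    expand T -> P d T
  4  $ T d P      y d d d $    expand P -> y P d
  5  $ T d d P y  y d d d $    match y
  6  $ T d d P    d d d $      expand P -> d
  7  $ T d d d    d d d $      match d
  8  $ T d d      d d $        match d
  9  $ T d        d $          match d
Stack after step 9: $ T (top = T).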